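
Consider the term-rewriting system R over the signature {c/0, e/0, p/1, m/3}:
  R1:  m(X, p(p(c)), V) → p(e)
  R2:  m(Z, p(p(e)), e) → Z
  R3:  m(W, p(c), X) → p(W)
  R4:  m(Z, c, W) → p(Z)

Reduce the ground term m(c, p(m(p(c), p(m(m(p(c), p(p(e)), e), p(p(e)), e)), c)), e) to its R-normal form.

c

1. m(c, p(m(p(c), p(m(m(p(c), p(p(e)), e), p(p(e)), e)), c)), e)  →  m(c, p(m(p(c), p(m(p(c), p(p(e)), e)), c)), e)   [R2 at 2.1.2.1]
2. m(c, p(m(p(c), p(m(p(c), p(p(e)), e)), c)), e)  →  m(c, p(m(p(c), p(p(c)), c)), e)   [R2 at 2.1.2.1]
3. m(c, p(m(p(c), p(p(c)), c)), e)  →  m(c, p(p(e)), e)   [R1 at 2.1]
4. m(c, p(p(e)), e)  →  c   [R2 at ε]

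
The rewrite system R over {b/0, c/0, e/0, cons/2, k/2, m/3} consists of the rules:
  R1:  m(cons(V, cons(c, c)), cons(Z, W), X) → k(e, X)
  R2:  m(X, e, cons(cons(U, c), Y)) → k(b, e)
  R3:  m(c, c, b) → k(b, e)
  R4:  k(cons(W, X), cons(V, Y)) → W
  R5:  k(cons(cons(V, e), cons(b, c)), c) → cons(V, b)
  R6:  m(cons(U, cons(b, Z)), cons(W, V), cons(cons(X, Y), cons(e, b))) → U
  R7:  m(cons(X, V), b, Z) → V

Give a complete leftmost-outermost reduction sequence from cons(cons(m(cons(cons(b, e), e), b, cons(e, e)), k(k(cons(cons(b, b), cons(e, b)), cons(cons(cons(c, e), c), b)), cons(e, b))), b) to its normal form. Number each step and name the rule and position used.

cons(cons(e, b), b)

1. cons(cons(m(cons(cons(b, e), e), b, cons(e, e)), k(k(cons(cons(b, b), cons(e, b)), cons(cons(cons(c, e), c), b)), cons(e, b))), b)  →  cons(cons(e, k(k(cons(cons(b, b), cons(e, b)), cons(cons(cons(c, e), c), b)), cons(e, b))), b)   [R7 at 1.1]
2. cons(cons(e, k(k(cons(cons(b, b), cons(e, b)), cons(cons(cons(c, e), c), b)), cons(e, b))), b)  →  cons(cons(e, k(cons(b, b), cons(e, b))), b)   [R4 at 1.2.1]
3. cons(cons(e, k(cons(b, b), cons(e, b))), b)  →  cons(cons(e, b), b)   [R4 at 1.2]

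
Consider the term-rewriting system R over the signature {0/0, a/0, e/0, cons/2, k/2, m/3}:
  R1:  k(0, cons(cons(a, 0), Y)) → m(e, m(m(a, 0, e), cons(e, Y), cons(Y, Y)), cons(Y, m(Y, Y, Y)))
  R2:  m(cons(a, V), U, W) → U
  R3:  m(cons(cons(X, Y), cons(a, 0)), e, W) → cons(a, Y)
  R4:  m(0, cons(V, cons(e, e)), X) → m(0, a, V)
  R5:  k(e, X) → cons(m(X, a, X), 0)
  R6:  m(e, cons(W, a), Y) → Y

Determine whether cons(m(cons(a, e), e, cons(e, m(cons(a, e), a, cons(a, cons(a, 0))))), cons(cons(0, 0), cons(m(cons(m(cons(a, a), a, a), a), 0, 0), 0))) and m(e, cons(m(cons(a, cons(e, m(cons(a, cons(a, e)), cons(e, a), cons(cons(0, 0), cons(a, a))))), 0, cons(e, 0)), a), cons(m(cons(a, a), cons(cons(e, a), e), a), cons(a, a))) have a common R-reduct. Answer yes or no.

no — NF(t₁) = cons(e, cons(cons(0, 0), cons(0, 0))), NF(t₂) = cons(cons(cons(e, a), e), cons(a, a))

Reduce t₁ = cons(m(cons(a, e), e, cons(e, m(cons(a, e), a, cons(a, cons(a, 0))))), cons(cons(0, 0), cons(m(cons(m(cons(a, a), a, a), a), 0, 0), 0))):
1. cons(m(cons(a, e), e, cons(e, m(cons(a, e), a, cons(a, cons(a, 0))))), cons(cons(0, 0), cons(m(cons(m(cons(a, a), a, a), a), 0, 0), 0)))  →  cons(e, cons(cons(0, 0), cons(m(cons(m(cons(a, a), a, a), a), 0, 0), 0)))   [R2 at 1]
2. cons(e, cons(cons(0, 0), cons(m(cons(m(cons(a, a), a, a), a), 0, 0), 0)))  →  cons(e, cons(cons(0, 0), cons(m(cons(a, a), 0, 0), 0)))   [R2 at 2.2.1.1.1]
3. cons(e, cons(cons(0, 0), cons(m(cons(a, a), 0, 0), 0)))  →  cons(e, cons(cons(0, 0), cons(0, 0)))   [R2 at 2.2.1]

Reduce t₂ = m(e, cons(m(cons(a, cons(e, m(cons(a, cons(a, e)), cons(e, a), cons(cons(0, 0), cons(a, a))))), 0, cons(e, 0)), a), cons(m(cons(a, a), cons(cons(e, a), e), a), cons(a, a))):
1. m(e, cons(m(cons(a, cons(e, m(cons(a, cons(a, e)), cons(e, a), cons(cons(0, 0), cons(a, a))))), 0, cons(e, 0)), a), cons(m(cons(a, a), cons(cons(e, a), e), a), cons(a, a)))  →  cons(m(cons(a, a), cons(cons(e, a), e), a), cons(a, a))   [R6 at ε]
2. cons(m(cons(a, a), cons(cons(e, a), e), a), cons(a, a))  →  cons(cons(cons(e, a), e), cons(a, a))   [R2 at 1]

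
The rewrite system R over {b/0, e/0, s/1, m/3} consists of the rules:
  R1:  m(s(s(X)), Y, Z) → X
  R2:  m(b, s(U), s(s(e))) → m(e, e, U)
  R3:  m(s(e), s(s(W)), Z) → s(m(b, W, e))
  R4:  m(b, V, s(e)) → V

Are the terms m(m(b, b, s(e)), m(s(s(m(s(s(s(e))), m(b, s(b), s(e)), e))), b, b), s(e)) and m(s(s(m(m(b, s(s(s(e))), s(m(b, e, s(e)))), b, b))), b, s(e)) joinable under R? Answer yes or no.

Reduce t₁ = m(m(b, b, s(e)), m(s(s(m(s(s(s(e))), m(b, s(b), s(e)), e))), b, b), s(e)):
1. m(m(b, b, s(e)), m(s(s(m(s(s(s(e))), m(b, s(b), s(e)), e))), b, b), s(e))  →  m(b, m(s(s(m(s(s(s(e))), m(b, s(b), s(e)), e))), b, b), s(e))   [R4 at 1]
2. m(b, m(s(s(m(s(s(s(e))), m(b, s(b), s(e)), e))), b, b), s(e))  →  m(s(s(m(s(s(s(e))), m(b, s(b), s(e)), e))), b, b)   [R4 at ε]
3. m(s(s(m(s(s(s(e))), m(b, s(b), s(e)), e))), b, b)  →  m(s(s(s(e))), m(b, s(b), s(e)), e)   [R1 at ε]
4. m(s(s(s(e))), m(b, s(b), s(e)), e)  →  s(e)   [R1 at ε]

Reduce t₂ = m(s(s(m(m(b, s(s(s(e))), s(m(b, e, s(e)))), b, b))), b, s(e)):
1. m(s(s(m(m(b, s(s(s(e))), s(m(b, e, s(e)))), b, b))), b, s(e))  →  m(m(b, s(s(s(e))), s(m(b, e, s(e)))), b, b)   [R1 at ε]
2. m(m(b, s(s(s(e))), s(m(b, e, s(e)))), b, b)  →  m(m(b, s(s(s(e))), s(e)), b, b)   [R4 at 1.3.1]
3. m(m(b, s(s(s(e))), s(e)), b, b)  →  m(s(s(s(e))), b, b)   [R4 at 1]
4. m(s(s(s(e))), b, b)  →  s(e)   [R1 at ε]

yes — NF(t₁) = s(e), NF(t₂) = s(e)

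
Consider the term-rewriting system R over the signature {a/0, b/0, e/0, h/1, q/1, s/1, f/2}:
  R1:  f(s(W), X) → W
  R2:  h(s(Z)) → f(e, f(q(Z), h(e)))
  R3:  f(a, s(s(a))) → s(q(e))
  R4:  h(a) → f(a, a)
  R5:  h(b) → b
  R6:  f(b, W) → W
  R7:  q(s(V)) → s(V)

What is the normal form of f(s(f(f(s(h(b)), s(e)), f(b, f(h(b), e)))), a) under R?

e

1. f(s(f(f(s(h(b)), s(e)), f(b, f(h(b), e)))), a)  →  f(f(s(h(b)), s(e)), f(b, f(h(b), e)))   [R1 at ε]
2. f(f(s(h(b)), s(e)), f(b, f(h(b), e)))  →  f(h(b), f(b, f(h(b), e)))   [R1 at 1]
3. f(h(b), f(b, f(h(b), e)))  →  f(b, f(b, f(h(b), e)))   [R5 at 1]
4. f(b, f(b, f(h(b), e)))  →  f(b, f(h(b), e))   [R6 at ε]
5. f(b, f(h(b), e))  →  f(h(b), e)   [R6 at ε]
6. f(h(b), e)  →  f(b, e)   [R5 at 1]
7. f(b, e)  →  e   [R6 at ε]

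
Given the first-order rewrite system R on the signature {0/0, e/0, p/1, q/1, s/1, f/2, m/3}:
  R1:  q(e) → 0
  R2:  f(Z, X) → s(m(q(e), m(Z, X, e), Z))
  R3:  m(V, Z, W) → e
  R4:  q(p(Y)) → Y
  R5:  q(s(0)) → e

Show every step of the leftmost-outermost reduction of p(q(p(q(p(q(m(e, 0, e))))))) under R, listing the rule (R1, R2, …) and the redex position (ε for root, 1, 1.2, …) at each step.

p(0)

1. p(q(p(q(p(q(m(e, 0, e)))))))  →  p(q(p(q(m(e, 0, e)))))   [R4 at 1]
2. p(q(p(q(m(e, 0, e)))))  →  p(q(m(e, 0, e)))   [R4 at 1]
3. p(q(m(e, 0, e)))  →  p(q(e))   [R3 at 1.1]
4. p(q(e))  →  p(0)   [R1 at 1]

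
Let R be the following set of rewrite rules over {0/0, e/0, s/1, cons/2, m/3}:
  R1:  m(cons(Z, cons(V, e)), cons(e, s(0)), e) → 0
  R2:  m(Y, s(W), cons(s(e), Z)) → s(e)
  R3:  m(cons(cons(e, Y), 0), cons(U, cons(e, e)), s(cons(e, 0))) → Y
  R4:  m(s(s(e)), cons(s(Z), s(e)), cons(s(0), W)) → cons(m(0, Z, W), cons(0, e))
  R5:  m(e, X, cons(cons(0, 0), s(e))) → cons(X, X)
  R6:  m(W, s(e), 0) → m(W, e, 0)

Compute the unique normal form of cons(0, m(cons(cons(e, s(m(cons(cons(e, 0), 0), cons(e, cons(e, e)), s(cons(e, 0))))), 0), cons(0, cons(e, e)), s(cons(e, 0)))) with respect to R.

cons(0, s(0))

1. cons(0, m(cons(cons(e, s(m(cons(cons(e, 0), 0), cons(e, cons(e, e)), s(cons(e, 0))))), 0), cons(0, cons(e, e)), s(cons(e, 0))))  →  cons(0, s(m(cons(cons(e, 0), 0), cons(e, cons(e, e)), s(cons(e, 0)))))   [R3 at 2]
2. cons(0, s(m(cons(cons(e, 0), 0), cons(e, cons(e, e)), s(cons(e, 0)))))  →  cons(0, s(0))   [R3 at 2.1]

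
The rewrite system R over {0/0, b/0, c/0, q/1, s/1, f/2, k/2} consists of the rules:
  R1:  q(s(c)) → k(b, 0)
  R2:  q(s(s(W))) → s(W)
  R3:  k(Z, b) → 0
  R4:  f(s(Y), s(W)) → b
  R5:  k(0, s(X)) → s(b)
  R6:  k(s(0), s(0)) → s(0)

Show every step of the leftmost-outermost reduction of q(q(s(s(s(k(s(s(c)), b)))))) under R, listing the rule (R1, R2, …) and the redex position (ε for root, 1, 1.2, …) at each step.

1. q(q(s(s(s(k(s(s(c)), b))))))  →  q(s(s(k(s(s(c)), b))))   [R2 at 1]
2. q(s(s(k(s(s(c)), b))))  →  s(k(s(s(c)), b))   [R2 at ε]
3. s(k(s(s(c)), b))  →  s(0)   [R3 at 1]

s(0)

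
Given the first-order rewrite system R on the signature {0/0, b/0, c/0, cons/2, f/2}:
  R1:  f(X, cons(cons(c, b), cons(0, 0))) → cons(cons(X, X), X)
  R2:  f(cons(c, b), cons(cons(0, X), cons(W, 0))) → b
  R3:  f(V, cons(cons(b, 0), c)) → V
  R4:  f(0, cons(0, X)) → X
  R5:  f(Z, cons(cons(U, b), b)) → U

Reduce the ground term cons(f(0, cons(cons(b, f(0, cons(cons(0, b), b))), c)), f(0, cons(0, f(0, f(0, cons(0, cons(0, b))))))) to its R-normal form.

cons(0, b)

1. cons(f(0, cons(cons(b, f(0, cons(cons(0, b), b))), c)), f(0, cons(0, f(0, f(0, cons(0, cons(0, b)))))))  →  cons(f(0, cons(cons(b, 0), c)), f(0, cons(0, f(0, f(0, cons(0, cons(0, b)))))))   [R5 at 1.2.1.2]
2. cons(f(0, cons(cons(b, 0), c)), f(0, cons(0, f(0, f(0, cons(0, cons(0, b)))))))  →  cons(0, f(0, cons(0, f(0, f(0, cons(0, cons(0, b)))))))   [R3 at 1]
3. cons(0, f(0, cons(0, f(0, f(0, cons(0, cons(0, b)))))))  →  cons(0, f(0, f(0, cons(0, cons(0, b)))))   [R4 at 2]
4. cons(0, f(0, f(0, cons(0, cons(0, b)))))  →  cons(0, f(0, cons(0, b)))   [R4 at 2.2]
5. cons(0, f(0, cons(0, b)))  →  cons(0, b)   [R4 at 2]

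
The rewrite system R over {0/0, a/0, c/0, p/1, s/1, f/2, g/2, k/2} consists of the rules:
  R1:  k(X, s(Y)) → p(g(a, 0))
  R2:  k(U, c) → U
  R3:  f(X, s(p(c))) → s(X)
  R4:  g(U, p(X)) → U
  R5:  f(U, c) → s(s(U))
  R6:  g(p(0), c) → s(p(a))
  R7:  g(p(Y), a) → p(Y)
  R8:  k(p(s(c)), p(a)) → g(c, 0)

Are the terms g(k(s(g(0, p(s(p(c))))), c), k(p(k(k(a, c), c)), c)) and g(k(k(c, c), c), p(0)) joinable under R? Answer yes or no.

no — NF(t₁) = s(0), NF(t₂) = c

Reduce t₁ = g(k(s(g(0, p(s(p(c))))), c), k(p(k(k(a, c), c)), c)):
1. g(k(s(g(0, p(s(p(c))))), c), k(p(k(k(a, c), c)), c))  →  g(s(g(0, p(s(p(c))))), k(p(k(k(a, c), c)), c))   [R2 at 1]
2. g(s(g(0, p(s(p(c))))), k(p(k(k(a, c), c)), c))  →  g(s(0), k(p(k(k(a, c), c)), c))   [R4 at 1.1]
3. g(s(0), k(p(k(k(a, c), c)), c))  →  g(s(0), p(k(k(a, c), c)))   [R2 at 2]
4. g(s(0), p(k(k(a, c), c)))  →  s(0)   [R4 at ε]

Reduce t₂ = g(k(k(c, c), c), p(0)):
1. g(k(k(c, c), c), p(0))  →  k(k(c, c), c)   [R4 at ε]
2. k(k(c, c), c)  →  k(c, c)   [R2 at ε]
3. k(c, c)  →  c   [R2 at ε]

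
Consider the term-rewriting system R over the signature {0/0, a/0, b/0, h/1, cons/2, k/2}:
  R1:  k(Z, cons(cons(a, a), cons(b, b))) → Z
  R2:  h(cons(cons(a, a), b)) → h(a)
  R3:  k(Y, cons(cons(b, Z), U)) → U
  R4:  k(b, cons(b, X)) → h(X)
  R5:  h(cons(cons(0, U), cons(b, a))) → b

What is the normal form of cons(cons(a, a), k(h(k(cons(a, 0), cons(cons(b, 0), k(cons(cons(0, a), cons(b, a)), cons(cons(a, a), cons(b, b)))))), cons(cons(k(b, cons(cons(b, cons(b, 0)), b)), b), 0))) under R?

1. cons(cons(a, a), k(h(k(cons(a, 0), cons(cons(b, 0), k(cons(cons(0, a), cons(b, a)), cons(cons(a, a), cons(b, b)))))), cons(cons(k(b, cons(cons(b, cons(b, 0)), b)), b), 0)))  →  cons(cons(a, a), k(h(k(cons(cons(0, a), cons(b, a)), cons(cons(a, a), cons(b, b)))), cons(cons(k(b, cons(cons(b, cons(b, 0)), b)), b), 0)))   [R3 at 2.1.1]
2. cons(cons(a, a), k(h(k(cons(cons(0, a), cons(b, a)), cons(cons(a, a), cons(b, b)))), cons(cons(k(b, cons(cons(b, cons(b, 0)), b)), b), 0)))  →  cons(cons(a, a), k(h(cons(cons(0, a), cons(b, a))), cons(cons(k(b, cons(cons(b, cons(b, 0)), b)), b), 0)))   [R1 at 2.1.1]
3. cons(cons(a, a), k(h(cons(cons(0, a), cons(b, a))), cons(cons(k(b, cons(cons(b, cons(b, 0)), b)), b), 0)))  →  cons(cons(a, a), k(b, cons(cons(k(b, cons(cons(b, cons(b, 0)), b)), b), 0)))   [R5 at 2.1]
4. cons(cons(a, a), k(b, cons(cons(k(b, cons(cons(b, cons(b, 0)), b)), b), 0)))  →  cons(cons(a, a), k(b, cons(cons(b, b), 0)))   [R3 at 2.2.1.1]
5. cons(cons(a, a), k(b, cons(cons(b, b), 0)))  →  cons(cons(a, a), 0)   [R3 at 2]

cons(cons(a, a), 0)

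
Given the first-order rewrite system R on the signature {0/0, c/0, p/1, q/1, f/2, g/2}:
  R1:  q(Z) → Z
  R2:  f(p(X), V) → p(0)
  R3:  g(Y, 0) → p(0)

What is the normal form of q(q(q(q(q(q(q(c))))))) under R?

c

1. q(q(q(q(q(q(q(c)))))))  →  q(q(q(q(q(q(c))))))   [R1 at ε]
2. q(q(q(q(q(q(c))))))  →  q(q(q(q(q(c)))))   [R1 at ε]
3. q(q(q(q(q(c)))))  →  q(q(q(q(c))))   [R1 at ε]
4. q(q(q(q(c))))  →  q(q(q(c)))   [R1 at ε]
5. q(q(q(c)))  →  q(q(c))   [R1 at ε]
6. q(q(c))  →  q(c)   [R1 at ε]
7. q(c)  →  c   [R1 at ε]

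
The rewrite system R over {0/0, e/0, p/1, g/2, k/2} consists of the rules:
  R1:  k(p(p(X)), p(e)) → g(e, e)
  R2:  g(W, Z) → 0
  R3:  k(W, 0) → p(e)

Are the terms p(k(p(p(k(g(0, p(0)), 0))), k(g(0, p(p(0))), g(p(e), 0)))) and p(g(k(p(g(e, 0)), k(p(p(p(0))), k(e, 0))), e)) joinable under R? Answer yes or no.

yes — NF(t₁) = p(0), NF(t₂) = p(0)

Reduce t₁ = p(k(p(p(k(g(0, p(0)), 0))), k(g(0, p(p(0))), g(p(e), 0)))):
1. p(k(p(p(k(g(0, p(0)), 0))), k(g(0, p(p(0))), g(p(e), 0))))  →  p(k(p(p(p(e))), k(g(0, p(p(0))), g(p(e), 0))))   [R3 at 1.1.1.1]
2. p(k(p(p(p(e))), k(g(0, p(p(0))), g(p(e), 0))))  →  p(k(p(p(p(e))), k(0, g(p(e), 0))))   [R2 at 1.2.1]
3. p(k(p(p(p(e))), k(0, g(p(e), 0))))  →  p(k(p(p(p(e))), k(0, 0)))   [R2 at 1.2.2]
4. p(k(p(p(p(e))), k(0, 0)))  →  p(k(p(p(p(e))), p(e)))   [R3 at 1.2]
5. p(k(p(p(p(e))), p(e)))  →  p(g(e, e))   [R1 at 1]
6. p(g(e, e))  →  p(0)   [R2 at 1]

Reduce t₂ = p(g(k(p(g(e, 0)), k(p(p(p(0))), k(e, 0))), e)):
1. p(g(k(p(g(e, 0)), k(p(p(p(0))), k(e, 0))), e))  →  p(0)   [R2 at 1]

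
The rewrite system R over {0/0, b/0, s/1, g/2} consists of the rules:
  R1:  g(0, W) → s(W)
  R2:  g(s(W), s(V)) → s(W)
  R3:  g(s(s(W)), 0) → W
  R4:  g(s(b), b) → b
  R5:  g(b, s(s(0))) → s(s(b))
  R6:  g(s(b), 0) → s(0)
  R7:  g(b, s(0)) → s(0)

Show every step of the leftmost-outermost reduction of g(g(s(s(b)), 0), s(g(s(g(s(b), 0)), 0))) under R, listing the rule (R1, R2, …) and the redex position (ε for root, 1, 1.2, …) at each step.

s(0)

1. g(g(s(s(b)), 0), s(g(s(g(s(b), 0)), 0)))  →  g(b, s(g(s(g(s(b), 0)), 0)))   [R3 at 1]
2. g(b, s(g(s(g(s(b), 0)), 0)))  →  g(b, s(g(s(s(0)), 0)))   [R6 at 2.1.1.1]
3. g(b, s(g(s(s(0)), 0)))  →  g(b, s(0))   [R3 at 2.1]
4. g(b, s(0))  →  s(0)   [R7 at ε]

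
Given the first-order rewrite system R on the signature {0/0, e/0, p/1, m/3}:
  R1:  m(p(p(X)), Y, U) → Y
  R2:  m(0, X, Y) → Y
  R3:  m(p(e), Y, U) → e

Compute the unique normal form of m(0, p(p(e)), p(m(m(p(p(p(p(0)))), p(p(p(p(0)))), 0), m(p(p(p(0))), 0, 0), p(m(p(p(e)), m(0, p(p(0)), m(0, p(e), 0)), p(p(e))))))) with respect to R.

p(0)

1. m(0, p(p(e)), p(m(m(p(p(p(p(0)))), p(p(p(p(0)))), 0), m(p(p(p(0))), 0, 0), p(m(p(p(e)), m(0, p(p(0)), m(0, p(e), 0)), p(p(e)))))))  →  p(m(m(p(p(p(p(0)))), p(p(p(p(0)))), 0), m(p(p(p(0))), 0, 0), p(m(p(p(e)), m(0, p(p(0)), m(0, p(e), 0)), p(p(e))))))   [R2 at ε]
2. p(m(m(p(p(p(p(0)))), p(p(p(p(0)))), 0), m(p(p(p(0))), 0, 0), p(m(p(p(e)), m(0, p(p(0)), m(0, p(e), 0)), p(p(e))))))  →  p(m(p(p(p(p(0)))), m(p(p(p(0))), 0, 0), p(m(p(p(e)), m(0, p(p(0)), m(0, p(e), 0)), p(p(e))))))   [R1 at 1.1]
3. p(m(p(p(p(p(0)))), m(p(p(p(0))), 0, 0), p(m(p(p(e)), m(0, p(p(0)), m(0, p(e), 0)), p(p(e))))))  →  p(m(p(p(p(0))), 0, 0))   [R1 at 1]
4. p(m(p(p(p(0))), 0, 0))  →  p(0)   [R1 at 1]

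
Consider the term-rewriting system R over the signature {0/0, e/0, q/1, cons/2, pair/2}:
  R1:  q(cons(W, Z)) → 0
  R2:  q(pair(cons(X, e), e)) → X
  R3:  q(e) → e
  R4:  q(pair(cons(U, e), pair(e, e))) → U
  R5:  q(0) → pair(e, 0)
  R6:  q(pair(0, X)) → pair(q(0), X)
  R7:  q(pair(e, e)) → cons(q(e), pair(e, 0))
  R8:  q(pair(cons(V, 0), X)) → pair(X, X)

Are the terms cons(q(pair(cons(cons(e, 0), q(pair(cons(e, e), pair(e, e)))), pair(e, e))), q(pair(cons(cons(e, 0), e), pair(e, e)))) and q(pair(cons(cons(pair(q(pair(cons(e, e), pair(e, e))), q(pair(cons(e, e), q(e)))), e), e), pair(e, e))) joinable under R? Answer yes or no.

no — NF(t₁) = cons(cons(e, 0), cons(e, 0)), NF(t₂) = cons(pair(e, e), e)

Reduce t₁ = cons(q(pair(cons(cons(e, 0), q(pair(cons(e, e), pair(e, e)))), pair(e, e))), q(pair(cons(cons(e, 0), e), pair(e, e)))):
1. cons(q(pair(cons(cons(e, 0), q(pair(cons(e, e), pair(e, e)))), pair(e, e))), q(pair(cons(cons(e, 0), e), pair(e, e))))  →  cons(q(pair(cons(cons(e, 0), e), pair(e, e))), q(pair(cons(cons(e, 0), e), pair(e, e))))   [R4 at 1.1.1.2]
2. cons(q(pair(cons(cons(e, 0), e), pair(e, e))), q(pair(cons(cons(e, 0), e), pair(e, e))))  →  cons(cons(e, 0), q(pair(cons(cons(e, 0), e), pair(e, e))))   [R4 at 1]
3. cons(cons(e, 0), q(pair(cons(cons(e, 0), e), pair(e, e))))  →  cons(cons(e, 0), cons(e, 0))   [R4 at 2]

Reduce t₂ = q(pair(cons(cons(pair(q(pair(cons(e, e), pair(e, e))), q(pair(cons(e, e), q(e)))), e), e), pair(e, e))):
1. q(pair(cons(cons(pair(q(pair(cons(e, e), pair(e, e))), q(pair(cons(e, e), q(e)))), e), e), pair(e, e)))  →  cons(pair(q(pair(cons(e, e), pair(e, e))), q(pair(cons(e, e), q(e)))), e)   [R4 at ε]
2. cons(pair(q(pair(cons(e, e), pair(e, e))), q(pair(cons(e, e), q(e)))), e)  →  cons(pair(e, q(pair(cons(e, e), q(e)))), e)   [R4 at 1.1]
3. cons(pair(e, q(pair(cons(e, e), q(e)))), e)  →  cons(pair(e, q(pair(cons(e, e), e))), e)   [R3 at 1.2.1.2]
4. cons(pair(e, q(pair(cons(e, e), e))), e)  →  cons(pair(e, e), e)   [R2 at 1.2]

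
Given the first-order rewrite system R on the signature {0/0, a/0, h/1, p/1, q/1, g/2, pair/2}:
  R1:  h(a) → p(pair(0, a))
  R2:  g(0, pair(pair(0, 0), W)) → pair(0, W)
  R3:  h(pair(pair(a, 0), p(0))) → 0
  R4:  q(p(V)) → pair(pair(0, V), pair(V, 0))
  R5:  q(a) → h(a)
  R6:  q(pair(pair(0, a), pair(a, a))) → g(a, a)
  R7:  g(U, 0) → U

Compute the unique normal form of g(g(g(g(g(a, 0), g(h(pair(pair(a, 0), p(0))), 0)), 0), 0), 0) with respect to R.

1. g(g(g(g(g(a, 0), g(h(pair(pair(a, 0), p(0))), 0)), 0), 0), 0)  →  g(g(g(g(a, 0), g(h(pair(pair(a, 0), p(0))), 0)), 0), 0)   [R7 at ε]
2. g(g(g(g(a, 0), g(h(pair(pair(a, 0), p(0))), 0)), 0), 0)  →  g(g(g(a, 0), g(h(pair(pair(a, 0), p(0))), 0)), 0)   [R7 at ε]
3. g(g(g(a, 0), g(h(pair(pair(a, 0), p(0))), 0)), 0)  →  g(g(a, 0), g(h(pair(pair(a, 0), p(0))), 0))   [R7 at ε]
4. g(g(a, 0), g(h(pair(pair(a, 0), p(0))), 0))  →  g(a, g(h(pair(pair(a, 0), p(0))), 0))   [R7 at 1]
5. g(a, g(h(pair(pair(a, 0), p(0))), 0))  →  g(a, h(pair(pair(a, 0), p(0))))   [R7 at 2]
6. g(a, h(pair(pair(a, 0), p(0))))  →  g(a, 0)   [R3 at 2]
7. g(a, 0)  →  a   [R7 at ε]

a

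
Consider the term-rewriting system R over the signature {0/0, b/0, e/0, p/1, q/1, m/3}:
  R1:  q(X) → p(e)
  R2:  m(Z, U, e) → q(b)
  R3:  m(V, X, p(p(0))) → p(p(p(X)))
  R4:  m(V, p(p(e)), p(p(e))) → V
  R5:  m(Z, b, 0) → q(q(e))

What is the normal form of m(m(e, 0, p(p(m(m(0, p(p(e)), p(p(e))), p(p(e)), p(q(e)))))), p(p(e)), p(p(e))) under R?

p(p(p(0)))

1. m(m(e, 0, p(p(m(m(0, p(p(e)), p(p(e))), p(p(e)), p(q(e)))))), p(p(e)), p(p(e)))  →  m(e, 0, p(p(m(m(0, p(p(e)), p(p(e))), p(p(e)), p(q(e))))))   [R4 at ε]
2. m(e, 0, p(p(m(m(0, p(p(e)), p(p(e))), p(p(e)), p(q(e))))))  →  m(e, 0, p(p(m(0, p(p(e)), p(q(e))))))   [R4 at 3.1.1.1]
3. m(e, 0, p(p(m(0, p(p(e)), p(q(e))))))  →  m(e, 0, p(p(m(0, p(p(e)), p(p(e))))))   [R1 at 3.1.1.3.1]
4. m(e, 0, p(p(m(0, p(p(e)), p(p(e))))))  →  m(e, 0, p(p(0)))   [R4 at 3.1.1]
5. m(e, 0, p(p(0)))  →  p(p(p(0)))   [R3 at ε]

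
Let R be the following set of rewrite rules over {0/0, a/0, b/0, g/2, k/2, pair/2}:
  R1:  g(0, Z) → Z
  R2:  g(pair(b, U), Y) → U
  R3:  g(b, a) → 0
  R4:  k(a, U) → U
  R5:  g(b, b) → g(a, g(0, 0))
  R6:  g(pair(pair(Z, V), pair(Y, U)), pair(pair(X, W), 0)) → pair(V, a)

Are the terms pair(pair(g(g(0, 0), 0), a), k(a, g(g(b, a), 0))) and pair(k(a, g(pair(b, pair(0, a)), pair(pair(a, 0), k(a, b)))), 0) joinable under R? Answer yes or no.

Reduce t₁ = pair(pair(g(g(0, 0), 0), a), k(a, g(g(b, a), 0))):
1. pair(pair(g(g(0, 0), 0), a), k(a, g(g(b, a), 0)))  →  pair(pair(g(0, 0), a), k(a, g(g(b, a), 0)))   [R1 at 1.1.1]
2. pair(pair(g(0, 0), a), k(a, g(g(b, a), 0)))  →  pair(pair(0, a), k(a, g(g(b, a), 0)))   [R1 at 1.1]
3. pair(pair(0, a), k(a, g(g(b, a), 0)))  →  pair(pair(0, a), g(g(b, a), 0))   [R4 at 2]
4. pair(pair(0, a), g(g(b, a), 0))  →  pair(pair(0, a), g(0, 0))   [R3 at 2.1]
5. pair(pair(0, a), g(0, 0))  →  pair(pair(0, a), 0)   [R1 at 2]

Reduce t₂ = pair(k(a, g(pair(b, pair(0, a)), pair(pair(a, 0), k(a, b)))), 0):
1. pair(k(a, g(pair(b, pair(0, a)), pair(pair(a, 0), k(a, b)))), 0)  →  pair(g(pair(b, pair(0, a)), pair(pair(a, 0), k(a, b))), 0)   [R4 at 1]
2. pair(g(pair(b, pair(0, a)), pair(pair(a, 0), k(a, b))), 0)  →  pair(pair(0, a), 0)   [R2 at 1]

yes — NF(t₁) = pair(pair(0, a), 0), NF(t₂) = pair(pair(0, a), 0)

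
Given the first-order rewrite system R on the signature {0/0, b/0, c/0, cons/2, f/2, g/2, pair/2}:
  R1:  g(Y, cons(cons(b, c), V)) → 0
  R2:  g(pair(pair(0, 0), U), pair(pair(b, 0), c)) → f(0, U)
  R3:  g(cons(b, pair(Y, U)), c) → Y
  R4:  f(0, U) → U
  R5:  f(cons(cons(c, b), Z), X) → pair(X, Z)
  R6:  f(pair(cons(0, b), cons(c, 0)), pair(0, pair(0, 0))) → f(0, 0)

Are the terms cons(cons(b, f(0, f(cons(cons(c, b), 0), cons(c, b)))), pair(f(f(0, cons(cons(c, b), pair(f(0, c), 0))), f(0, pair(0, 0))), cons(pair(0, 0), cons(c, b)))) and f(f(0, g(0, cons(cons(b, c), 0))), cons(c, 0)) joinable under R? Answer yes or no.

Reduce t₁ = cons(cons(b, f(0, f(cons(cons(c, b), 0), cons(c, b)))), pair(f(f(0, cons(cons(c, b), pair(f(0, c), 0))), f(0, pair(0, 0))), cons(pair(0, 0), cons(c, b)))):
1. cons(cons(b, f(0, f(cons(cons(c, b), 0), cons(c, b)))), pair(f(f(0, cons(cons(c, b), pair(f(0, c), 0))), f(0, pair(0, 0))), cons(pair(0, 0), cons(c, b))))  →  cons(cons(b, f(cons(cons(c, b), 0), cons(c, b))), pair(f(f(0, cons(cons(c, b), pair(f(0, c), 0))), f(0, pair(0, 0))), cons(pair(0, 0), cons(c, b))))   [R4 at 1.2]
2. cons(cons(b, f(cons(cons(c, b), 0), cons(c, b))), pair(f(f(0, cons(cons(c, b), pair(f(0, c), 0))), f(0, pair(0, 0))), cons(pair(0, 0), cons(c, b))))  →  cons(cons(b, pair(cons(c, b), 0)), pair(f(f(0, cons(cons(c, b), pair(f(0, c), 0))), f(0, pair(0, 0))), cons(pair(0, 0), cons(c, b))))   [R5 at 1.2]
3. cons(cons(b, pair(cons(c, b), 0)), pair(f(f(0, cons(cons(c, b), pair(f(0, c), 0))), f(0, pair(0, 0))), cons(pair(0, 0), cons(c, b))))  →  cons(cons(b, pair(cons(c, b), 0)), pair(f(cons(cons(c, b), pair(f(0, c), 0)), f(0, pair(0, 0))), cons(pair(0, 0), cons(c, b))))   [R4 at 2.1.1]
4. cons(cons(b, pair(cons(c, b), 0)), pair(f(cons(cons(c, b), pair(f(0, c), 0)), f(0, pair(0, 0))), cons(pair(0, 0), cons(c, b))))  →  cons(cons(b, pair(cons(c, b), 0)), pair(pair(f(0, pair(0, 0)), pair(f(0, c), 0)), cons(pair(0, 0), cons(c, b))))   [R5 at 2.1]
5. cons(cons(b, pair(cons(c, b), 0)), pair(pair(f(0, pair(0, 0)), pair(f(0, c), 0)), cons(pair(0, 0), cons(c, b))))  →  cons(cons(b, pair(cons(c, b), 0)), pair(pair(pair(0, 0), pair(f(0, c), 0)), cons(pair(0, 0), cons(c, b))))   [R4 at 2.1.1]
6. cons(cons(b, pair(cons(c, b), 0)), pair(pair(pair(0, 0), pair(f(0, c), 0)), cons(pair(0, 0), cons(c, b))))  →  cons(cons(b, pair(cons(c, b), 0)), pair(pair(pair(0, 0), pair(c, 0)), cons(pair(0, 0), cons(c, b))))   [R4 at 2.1.2.1]

Reduce t₂ = f(f(0, g(0, cons(cons(b, c), 0))), cons(c, 0)):
1. f(f(0, g(0, cons(cons(b, c), 0))), cons(c, 0))  →  f(g(0, cons(cons(b, c), 0)), cons(c, 0))   [R4 at 1]
2. f(g(0, cons(cons(b, c), 0)), cons(c, 0))  →  f(0, cons(c, 0))   [R1 at 1]
3. f(0, cons(c, 0))  →  cons(c, 0)   [R4 at ε]

no — NF(t₁) = cons(cons(b, pair(cons(c, b), 0)), pair(pair(pair(0, 0), pair(c, 0)), cons(pair(0, 0), cons(c, b)))), NF(t₂) = cons(c, 0)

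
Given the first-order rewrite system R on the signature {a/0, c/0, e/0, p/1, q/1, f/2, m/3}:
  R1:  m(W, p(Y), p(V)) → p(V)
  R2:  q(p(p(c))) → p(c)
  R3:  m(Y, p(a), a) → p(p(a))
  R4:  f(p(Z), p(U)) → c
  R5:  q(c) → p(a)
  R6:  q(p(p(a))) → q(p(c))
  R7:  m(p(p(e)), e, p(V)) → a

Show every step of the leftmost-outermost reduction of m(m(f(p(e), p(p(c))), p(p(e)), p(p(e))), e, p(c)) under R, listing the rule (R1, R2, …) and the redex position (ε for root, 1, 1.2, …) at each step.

a

1. m(m(f(p(e), p(p(c))), p(p(e)), p(p(e))), e, p(c))  →  m(p(p(e)), e, p(c))   [R1 at 1]
2. m(p(p(e)), e, p(c))  →  a   [R7 at ε]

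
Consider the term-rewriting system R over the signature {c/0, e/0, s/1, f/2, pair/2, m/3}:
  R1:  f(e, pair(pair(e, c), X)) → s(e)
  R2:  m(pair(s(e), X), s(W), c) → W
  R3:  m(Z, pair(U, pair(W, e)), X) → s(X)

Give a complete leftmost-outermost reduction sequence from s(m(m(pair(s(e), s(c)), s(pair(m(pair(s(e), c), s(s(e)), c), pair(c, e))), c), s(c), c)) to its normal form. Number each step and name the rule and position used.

s(c)

1. s(m(m(pair(s(e), s(c)), s(pair(m(pair(s(e), c), s(s(e)), c), pair(c, e))), c), s(c), c))  →  s(m(pair(m(pair(s(e), c), s(s(e)), c), pair(c, e)), s(c), c))   [R2 at 1.1]
2. s(m(pair(m(pair(s(e), c), s(s(e)), c), pair(c, e)), s(c), c))  →  s(m(pair(s(e), pair(c, e)), s(c), c))   [R2 at 1.1.1]
3. s(m(pair(s(e), pair(c, e)), s(c), c))  →  s(c)   [R2 at 1]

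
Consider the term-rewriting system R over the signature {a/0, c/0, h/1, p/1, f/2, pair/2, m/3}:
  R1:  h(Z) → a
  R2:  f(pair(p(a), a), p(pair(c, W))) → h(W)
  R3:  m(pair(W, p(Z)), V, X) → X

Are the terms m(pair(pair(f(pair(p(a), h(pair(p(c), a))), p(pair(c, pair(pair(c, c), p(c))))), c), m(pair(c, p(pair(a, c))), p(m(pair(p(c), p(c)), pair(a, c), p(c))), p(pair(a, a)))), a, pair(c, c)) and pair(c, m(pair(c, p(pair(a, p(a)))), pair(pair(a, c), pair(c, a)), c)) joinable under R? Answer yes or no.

Reduce t₁ = m(pair(pair(f(pair(p(a), h(pair(p(c), a))), p(pair(c, pair(pair(c, c), p(c))))), c), m(pair(c, p(pair(a, c))), p(m(pair(p(c), p(c)), pair(a, c), p(c))), p(pair(a, a)))), a, pair(c, c)):
1. m(pair(pair(f(pair(p(a), h(pair(p(c), a))), p(pair(c, pair(pair(c, c), p(c))))), c), m(pair(c, p(pair(a, c))), p(m(pair(p(c), p(c)), pair(a, c), p(c))), p(pair(a, a)))), a, pair(c, c))  →  m(pair(pair(f(pair(p(a), a), p(pair(c, pair(pair(c, c), p(c))))), c), m(pair(c, p(pair(a, c))), p(m(pair(p(c), p(c)), pair(a, c), p(c))), p(pair(a, a)))), a, pair(c, c))   [R1 at 1.1.1.1.2]
2. m(pair(pair(f(pair(p(a), a), p(pair(c, pair(pair(c, c), p(c))))), c), m(pair(c, p(pair(a, c))), p(m(pair(p(c), p(c)), pair(a, c), p(c))), p(pair(a, a)))), a, pair(c, c))  →  m(pair(pair(h(pair(pair(c, c), p(c))), c), m(pair(c, p(pair(a, c))), p(m(pair(p(c), p(c)), pair(a, c), p(c))), p(pair(a, a)))), a, pair(c, c))   [R2 at 1.1.1]
3. m(pair(pair(h(pair(pair(c, c), p(c))), c), m(pair(c, p(pair(a, c))), p(m(pair(p(c), p(c)), pair(a, c), p(c))), p(pair(a, a)))), a, pair(c, c))  →  m(pair(pair(a, c), m(pair(c, p(pair(a, c))), p(m(pair(p(c), p(c)), pair(a, c), p(c))), p(pair(a, a)))), a, pair(c, c))   [R1 at 1.1.1]
4. m(pair(pair(a, c), m(pair(c, p(pair(a, c))), p(m(pair(p(c), p(c)), pair(a, c), p(c))), p(pair(a, a)))), a, pair(c, c))  →  m(pair(pair(a, c), p(pair(a, a))), a, pair(c, c))   [R3 at 1.2]
5. m(pair(pair(a, c), p(pair(a, a))), a, pair(c, c))  →  pair(c, c)   [R3 at ε]

Reduce t₂ = pair(c, m(pair(c, p(pair(a, p(a)))), pair(pair(a, c), pair(c, a)), c)):
1. pair(c, m(pair(c, p(pair(a, p(a)))), pair(pair(a, c), pair(c, a)), c))  →  pair(c, c)   [R3 at 2]

yes — NF(t₁) = pair(c, c), NF(t₂) = pair(c, c)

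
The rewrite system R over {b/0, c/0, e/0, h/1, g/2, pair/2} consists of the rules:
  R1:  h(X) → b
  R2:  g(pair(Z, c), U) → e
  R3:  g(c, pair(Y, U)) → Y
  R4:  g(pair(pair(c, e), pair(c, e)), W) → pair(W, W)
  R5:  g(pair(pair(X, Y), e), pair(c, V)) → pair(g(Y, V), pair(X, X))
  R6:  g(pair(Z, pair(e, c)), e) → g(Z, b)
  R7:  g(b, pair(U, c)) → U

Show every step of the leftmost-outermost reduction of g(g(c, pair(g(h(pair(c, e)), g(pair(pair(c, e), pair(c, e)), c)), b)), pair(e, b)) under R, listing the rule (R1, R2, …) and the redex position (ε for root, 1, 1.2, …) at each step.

1. g(g(c, pair(g(h(pair(c, e)), g(pair(pair(c, e), pair(c, e)), c)), b)), pair(e, b))  →  g(g(h(pair(c, e)), g(pair(pair(c, e), pair(c, e)), c)), pair(e, b))   [R3 at 1]
2. g(g(h(pair(c, e)), g(pair(pair(c, e), pair(c, e)), c)), pair(e, b))  →  g(g(b, g(pair(pair(c, e), pair(c, e)), c)), pair(e, b))   [R1 at 1.1]
3. g(g(b, g(pair(pair(c, e), pair(c, e)), c)), pair(e, b))  →  g(g(b, pair(c, c)), pair(e, b))   [R4 at 1.2]
4. g(g(b, pair(c, c)), pair(e, b))  →  g(c, pair(e, b))   [R7 at 1]
5. g(c, pair(e, b))  →  e   [R3 at ε]

e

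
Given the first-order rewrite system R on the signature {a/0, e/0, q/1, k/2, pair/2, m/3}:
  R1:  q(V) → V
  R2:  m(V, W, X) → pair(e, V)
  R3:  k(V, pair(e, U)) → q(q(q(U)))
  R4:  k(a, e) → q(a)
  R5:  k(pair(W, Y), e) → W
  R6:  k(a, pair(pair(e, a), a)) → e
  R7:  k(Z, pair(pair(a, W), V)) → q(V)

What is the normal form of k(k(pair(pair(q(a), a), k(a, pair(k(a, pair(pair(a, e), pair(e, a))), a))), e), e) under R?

a

1. k(k(pair(pair(q(a), a), k(a, pair(k(a, pair(pair(a, e), pair(e, a))), a))), e), e)  →  k(pair(q(a), a), e)   [R5 at 1]
2. k(pair(q(a), a), e)  →  q(a)   [R5 at ε]
3. q(a)  →  a   [R1 at ε]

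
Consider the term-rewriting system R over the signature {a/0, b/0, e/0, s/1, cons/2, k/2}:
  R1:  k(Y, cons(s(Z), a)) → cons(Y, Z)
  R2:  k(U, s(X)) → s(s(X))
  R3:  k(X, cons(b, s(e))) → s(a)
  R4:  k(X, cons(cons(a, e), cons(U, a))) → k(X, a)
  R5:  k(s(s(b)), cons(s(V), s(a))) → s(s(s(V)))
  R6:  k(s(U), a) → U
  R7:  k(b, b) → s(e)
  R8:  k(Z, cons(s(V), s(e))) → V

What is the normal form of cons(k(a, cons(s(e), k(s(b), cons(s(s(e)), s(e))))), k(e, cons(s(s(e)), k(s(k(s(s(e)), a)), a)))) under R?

1. cons(k(a, cons(s(e), k(s(b), cons(s(s(e)), s(e))))), k(e, cons(s(s(e)), k(s(k(s(s(e)), a)), a))))  →  cons(k(a, cons(s(e), s(e))), k(e, cons(s(s(e)), k(s(k(s(s(e)), a)), a))))   [R8 at 1.2.2]
2. cons(k(a, cons(s(e), s(e))), k(e, cons(s(s(e)), k(s(k(s(s(e)), a)), a))))  →  cons(e, k(e, cons(s(s(e)), k(s(k(s(s(e)), a)), a))))   [R8 at 1]
3. cons(e, k(e, cons(s(s(e)), k(s(k(s(s(e)), a)), a))))  →  cons(e, k(e, cons(s(s(e)), k(s(s(e)), a))))   [R6 at 2.2.2]
4. cons(e, k(e, cons(s(s(e)), k(s(s(e)), a))))  →  cons(e, k(e, cons(s(s(e)), s(e))))   [R6 at 2.2.2]
5. cons(e, k(e, cons(s(s(e)), s(e))))  →  cons(e, s(e))   [R8 at 2]

cons(e, s(e))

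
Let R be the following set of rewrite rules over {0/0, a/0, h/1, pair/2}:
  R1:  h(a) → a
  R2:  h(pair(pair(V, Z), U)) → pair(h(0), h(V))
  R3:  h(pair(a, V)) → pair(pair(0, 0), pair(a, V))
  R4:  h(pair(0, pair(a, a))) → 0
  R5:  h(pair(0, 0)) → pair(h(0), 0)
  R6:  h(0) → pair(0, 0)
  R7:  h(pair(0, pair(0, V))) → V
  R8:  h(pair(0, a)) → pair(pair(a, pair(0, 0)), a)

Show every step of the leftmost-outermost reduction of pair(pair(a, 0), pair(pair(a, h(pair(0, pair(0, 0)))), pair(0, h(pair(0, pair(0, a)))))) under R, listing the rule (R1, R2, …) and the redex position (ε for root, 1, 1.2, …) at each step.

pair(pair(a, 0), pair(pair(a, 0), pair(0, a)))

1. pair(pair(a, 0), pair(pair(a, h(pair(0, pair(0, 0)))), pair(0, h(pair(0, pair(0, a))))))  →  pair(pair(a, 0), pair(pair(a, 0), pair(0, h(pair(0, pair(0, a))))))   [R7 at 2.1.2]
2. pair(pair(a, 0), pair(pair(a, 0), pair(0, h(pair(0, pair(0, a))))))  →  pair(pair(a, 0), pair(pair(a, 0), pair(0, a)))   [R7 at 2.2.2]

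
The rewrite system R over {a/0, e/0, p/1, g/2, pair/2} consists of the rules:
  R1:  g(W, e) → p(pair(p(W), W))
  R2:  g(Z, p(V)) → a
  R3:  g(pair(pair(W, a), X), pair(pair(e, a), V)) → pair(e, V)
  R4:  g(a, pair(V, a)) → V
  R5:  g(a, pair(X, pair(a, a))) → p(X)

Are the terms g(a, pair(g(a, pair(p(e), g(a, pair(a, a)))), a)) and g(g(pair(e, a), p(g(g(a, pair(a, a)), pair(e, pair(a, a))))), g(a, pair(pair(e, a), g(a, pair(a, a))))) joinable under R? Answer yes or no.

no — NF(t₁) = p(e), NF(t₂) = e

Reduce t₁ = g(a, pair(g(a, pair(p(e), g(a, pair(a, a)))), a)):
1. g(a, pair(g(a, pair(p(e), g(a, pair(a, a)))), a))  →  g(a, pair(p(e), g(a, pair(a, a))))   [R4 at ε]
2. g(a, pair(p(e), g(a, pair(a, a))))  →  g(a, pair(p(e), a))   [R4 at 2.2]
3. g(a, pair(p(e), a))  →  p(e)   [R4 at ε]

Reduce t₂ = g(g(pair(e, a), p(g(g(a, pair(a, a)), pair(e, pair(a, a))))), g(a, pair(pair(e, a), g(a, pair(a, a))))):
1. g(g(pair(e, a), p(g(g(a, pair(a, a)), pair(e, pair(a, a))))), g(a, pair(pair(e, a), g(a, pair(a, a)))))  →  g(a, g(a, pair(pair(e, a), g(a, pair(a, a)))))   [R2 at 1]
2. g(a, g(a, pair(pair(e, a), g(a, pair(a, a)))))  →  g(a, g(a, pair(pair(e, a), a)))   [R4 at 2.2.2]
3. g(a, g(a, pair(pair(e, a), a)))  →  g(a, pair(e, a))   [R4 at 2]
4. g(a, pair(e, a))  →  e   [R4 at ε]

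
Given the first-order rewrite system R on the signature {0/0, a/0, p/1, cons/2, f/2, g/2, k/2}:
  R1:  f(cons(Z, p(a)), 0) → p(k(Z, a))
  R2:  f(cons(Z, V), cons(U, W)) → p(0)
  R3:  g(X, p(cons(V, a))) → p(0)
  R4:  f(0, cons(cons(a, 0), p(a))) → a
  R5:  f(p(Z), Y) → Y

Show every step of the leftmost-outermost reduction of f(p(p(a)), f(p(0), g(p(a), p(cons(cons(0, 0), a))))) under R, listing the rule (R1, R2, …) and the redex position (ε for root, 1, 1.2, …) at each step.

p(0)

1. f(p(p(a)), f(p(0), g(p(a), p(cons(cons(0, 0), a)))))  →  f(p(0), g(p(a), p(cons(cons(0, 0), a))))   [R5 at ε]
2. f(p(0), g(p(a), p(cons(cons(0, 0), a))))  →  g(p(a), p(cons(cons(0, 0), a)))   [R5 at ε]
3. g(p(a), p(cons(cons(0, 0), a)))  →  p(0)   [R3 at ε]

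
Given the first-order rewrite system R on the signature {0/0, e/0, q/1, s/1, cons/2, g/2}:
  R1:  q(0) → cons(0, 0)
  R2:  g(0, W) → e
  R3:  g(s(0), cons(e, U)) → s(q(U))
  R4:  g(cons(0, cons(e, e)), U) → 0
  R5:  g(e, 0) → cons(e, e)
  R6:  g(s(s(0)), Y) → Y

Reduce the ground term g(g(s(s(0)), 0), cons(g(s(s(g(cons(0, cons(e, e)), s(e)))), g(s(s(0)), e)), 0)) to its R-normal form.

e

1. g(g(s(s(0)), 0), cons(g(s(s(g(cons(0, cons(e, e)), s(e)))), g(s(s(0)), e)), 0))  →  g(0, cons(g(s(s(g(cons(0, cons(e, e)), s(e)))), g(s(s(0)), e)), 0))   [R6 at 1]
2. g(0, cons(g(s(s(g(cons(0, cons(e, e)), s(e)))), g(s(s(0)), e)), 0))  →  e   [R2 at ε]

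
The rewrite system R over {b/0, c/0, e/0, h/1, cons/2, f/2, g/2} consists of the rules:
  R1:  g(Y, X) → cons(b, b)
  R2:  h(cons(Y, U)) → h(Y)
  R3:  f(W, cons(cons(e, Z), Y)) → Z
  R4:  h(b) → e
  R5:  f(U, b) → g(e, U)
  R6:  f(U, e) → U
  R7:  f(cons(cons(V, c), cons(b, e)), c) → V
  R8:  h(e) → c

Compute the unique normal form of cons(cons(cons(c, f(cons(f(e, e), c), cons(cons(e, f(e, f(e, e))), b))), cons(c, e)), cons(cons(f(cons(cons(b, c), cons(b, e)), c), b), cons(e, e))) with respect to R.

1. cons(cons(cons(c, f(cons(f(e, e), c), cons(cons(e, f(e, f(e, e))), b))), cons(c, e)), cons(cons(f(cons(cons(b, c), cons(b, e)), c), b), cons(e, e)))  →  cons(cons(cons(c, f(e, f(e, e))), cons(c, e)), cons(cons(f(cons(cons(b, c), cons(b, e)), c), b), cons(e, e)))   [R3 at 1.1.2]
2. cons(cons(cons(c, f(e, f(e, e))), cons(c, e)), cons(cons(f(cons(cons(b, c), cons(b, e)), c), b), cons(e, e)))  →  cons(cons(cons(c, f(e, e)), cons(c, e)), cons(cons(f(cons(cons(b, c), cons(b, e)), c), b), cons(e, e)))   [R6 at 1.1.2.2]
3. cons(cons(cons(c, f(e, e)), cons(c, e)), cons(cons(f(cons(cons(b, c), cons(b, e)), c), b), cons(e, e)))  →  cons(cons(cons(c, e), cons(c, e)), cons(cons(f(cons(cons(b, c), cons(b, e)), c), b), cons(e, e)))   [R6 at 1.1.2]
4. cons(cons(cons(c, e), cons(c, e)), cons(cons(f(cons(cons(b, c), cons(b, e)), c), b), cons(e, e)))  →  cons(cons(cons(c, e), cons(c, e)), cons(cons(b, b), cons(e, e)))   [R7 at 2.1.1]

cons(cons(cons(c, e), cons(c, e)), cons(cons(b, b), cons(e, e)))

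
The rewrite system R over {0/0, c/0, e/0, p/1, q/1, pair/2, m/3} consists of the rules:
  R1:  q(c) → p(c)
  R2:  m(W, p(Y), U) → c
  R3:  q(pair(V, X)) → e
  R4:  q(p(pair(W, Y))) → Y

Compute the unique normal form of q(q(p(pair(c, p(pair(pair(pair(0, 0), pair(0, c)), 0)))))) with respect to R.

0

1. q(q(p(pair(c, p(pair(pair(pair(0, 0), pair(0, c)), 0))))))  →  q(p(pair(pair(pair(0, 0), pair(0, c)), 0)))   [R4 at 1]
2. q(p(pair(pair(pair(0, 0), pair(0, c)), 0)))  →  0   [R4 at ε]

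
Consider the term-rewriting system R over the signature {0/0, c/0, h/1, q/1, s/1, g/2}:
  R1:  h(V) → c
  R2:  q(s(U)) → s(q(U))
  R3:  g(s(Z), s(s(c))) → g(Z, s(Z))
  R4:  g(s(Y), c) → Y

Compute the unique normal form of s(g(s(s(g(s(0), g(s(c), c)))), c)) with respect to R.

s(s(0))

1. s(g(s(s(g(s(0), g(s(c), c)))), c))  →  s(s(g(s(0), g(s(c), c))))   [R4 at 1]
2. s(s(g(s(0), g(s(c), c))))  →  s(s(g(s(0), c)))   [R4 at 1.1.2]
3. s(s(g(s(0), c)))  →  s(s(0))   [R4 at 1.1]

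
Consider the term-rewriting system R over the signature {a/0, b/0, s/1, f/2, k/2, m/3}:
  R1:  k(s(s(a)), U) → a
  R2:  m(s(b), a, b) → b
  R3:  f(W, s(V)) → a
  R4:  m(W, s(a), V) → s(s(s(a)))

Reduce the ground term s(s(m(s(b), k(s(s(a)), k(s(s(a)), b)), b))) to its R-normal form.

s(s(b))

1. s(s(m(s(b), k(s(s(a)), k(s(s(a)), b)), b)))  →  s(s(m(s(b), a, b)))   [R1 at 1.1.2]
2. s(s(m(s(b), a, b)))  →  s(s(b))   [R2 at 1.1]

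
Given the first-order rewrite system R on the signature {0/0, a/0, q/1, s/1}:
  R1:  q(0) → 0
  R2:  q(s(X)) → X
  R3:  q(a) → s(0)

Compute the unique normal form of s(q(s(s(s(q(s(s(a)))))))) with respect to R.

1. s(q(s(s(s(q(s(s(a))))))))  →  s(s(s(q(s(s(a))))))   [R2 at 1]
2. s(s(s(q(s(s(a))))))  →  s(s(s(s(a))))   [R2 at 1.1.1]

s(s(s(s(a))))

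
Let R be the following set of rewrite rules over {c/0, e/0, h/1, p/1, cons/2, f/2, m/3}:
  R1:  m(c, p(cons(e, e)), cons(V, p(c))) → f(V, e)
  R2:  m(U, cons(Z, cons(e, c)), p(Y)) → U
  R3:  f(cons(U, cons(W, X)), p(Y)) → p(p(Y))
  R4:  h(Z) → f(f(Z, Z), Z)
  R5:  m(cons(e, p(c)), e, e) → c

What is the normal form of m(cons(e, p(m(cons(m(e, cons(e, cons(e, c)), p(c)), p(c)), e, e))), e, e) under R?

1. m(cons(e, p(m(cons(m(e, cons(e, cons(e, c)), p(c)), p(c)), e, e))), e, e)  →  m(cons(e, p(m(cons(e, p(c)), e, e))), e, e)   [R2 at 1.2.1.1.1]
2. m(cons(e, p(m(cons(e, p(c)), e, e))), e, e)  →  m(cons(e, p(c)), e, e)   [R5 at 1.2.1]
3. m(cons(e, p(c)), e, e)  →  c   [R5 at ε]

c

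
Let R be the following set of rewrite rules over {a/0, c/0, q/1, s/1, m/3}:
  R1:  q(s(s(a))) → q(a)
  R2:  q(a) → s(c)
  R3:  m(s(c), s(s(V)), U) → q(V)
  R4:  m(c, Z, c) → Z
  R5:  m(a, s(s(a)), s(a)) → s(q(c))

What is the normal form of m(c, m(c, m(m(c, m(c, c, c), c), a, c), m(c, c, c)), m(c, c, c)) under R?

1. m(c, m(c, m(m(c, m(c, c, c), c), a, c), m(c, c, c)), m(c, c, c))  →  m(c, m(c, m(m(c, c, c), a, c), m(c, c, c)), m(c, c, c))   [R4 at 2.2.1]
2. m(c, m(c, m(m(c, c, c), a, c), m(c, c, c)), m(c, c, c))  →  m(c, m(c, m(c, a, c), m(c, c, c)), m(c, c, c))   [R4 at 2.2.1]
3. m(c, m(c, m(c, a, c), m(c, c, c)), m(c, c, c))  →  m(c, m(c, a, m(c, c, c)), m(c, c, c))   [R4 at 2.2]
4. m(c, m(c, a, m(c, c, c)), m(c, c, c))  →  m(c, m(c, a, c), m(c, c, c))   [R4 at 2.3]
5. m(c, m(c, a, c), m(c, c, c))  →  m(c, a, m(c, c, c))   [R4 at 2]
6. m(c, a, m(c, c, c))  →  m(c, a, c)   [R4 at 3]
7. m(c, a, c)  →  a   [R4 at ε]

a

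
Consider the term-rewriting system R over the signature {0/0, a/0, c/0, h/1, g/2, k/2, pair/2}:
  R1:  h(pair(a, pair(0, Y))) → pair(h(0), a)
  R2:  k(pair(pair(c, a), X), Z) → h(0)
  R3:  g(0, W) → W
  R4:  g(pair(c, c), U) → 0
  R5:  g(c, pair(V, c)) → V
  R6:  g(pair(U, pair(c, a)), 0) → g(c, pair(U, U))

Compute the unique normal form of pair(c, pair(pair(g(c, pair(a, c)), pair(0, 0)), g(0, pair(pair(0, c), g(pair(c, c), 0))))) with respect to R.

pair(c, pair(pair(a, pair(0, 0)), pair(pair(0, c), 0)))

1. pair(c, pair(pair(g(c, pair(a, c)), pair(0, 0)), g(0, pair(pair(0, c), g(pair(c, c), 0)))))  →  pair(c, pair(pair(a, pair(0, 0)), g(0, pair(pair(0, c), g(pair(c, c), 0)))))   [R5 at 2.1.1]
2. pair(c, pair(pair(a, pair(0, 0)), g(0, pair(pair(0, c), g(pair(c, c), 0)))))  →  pair(c, pair(pair(a, pair(0, 0)), pair(pair(0, c), g(pair(c, c), 0))))   [R3 at 2.2]
3. pair(c, pair(pair(a, pair(0, 0)), pair(pair(0, c), g(pair(c, c), 0))))  →  pair(c, pair(pair(a, pair(0, 0)), pair(pair(0, c), 0)))   [R4 at 2.2.2]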